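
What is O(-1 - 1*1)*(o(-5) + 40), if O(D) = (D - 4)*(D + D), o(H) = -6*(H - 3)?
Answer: 2112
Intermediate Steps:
o(H) = 18 - 6*H (o(H) = -6*(-3 + H) = 18 - 6*H)
O(D) = 2*D*(-4 + D) (O(D) = (-4 + D)*(2*D) = 2*D*(-4 + D))
O(-1 - 1*1)*(o(-5) + 40) = (2*(-1 - 1*1)*(-4 + (-1 - 1*1)))*((18 - 6*(-5)) + 40) = (2*(-1 - 1)*(-4 + (-1 - 1)))*((18 + 30) + 40) = (2*(-2)*(-4 - 2))*(48 + 40) = (2*(-2)*(-6))*88 = 24*88 = 2112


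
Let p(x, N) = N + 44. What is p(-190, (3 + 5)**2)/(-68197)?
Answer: -108/68197 ≈ -0.0015836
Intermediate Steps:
p(x, N) = 44 + N
p(-190, (3 + 5)**2)/(-68197) = (44 + (3 + 5)**2)/(-68197) = (44 + 8**2)*(-1/68197) = (44 + 64)*(-1/68197) = 108*(-1/68197) = -108/68197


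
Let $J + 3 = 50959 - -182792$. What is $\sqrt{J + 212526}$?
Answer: $3 \sqrt{49586} \approx 668.04$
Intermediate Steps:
$J = 233748$ ($J = -3 + \left(50959 - -182792\right) = -3 + \left(50959 + 182792\right) = -3 + 233751 = 233748$)
$\sqrt{J + 212526} = \sqrt{233748 + 212526} = \sqrt{446274} = 3 \sqrt{49586}$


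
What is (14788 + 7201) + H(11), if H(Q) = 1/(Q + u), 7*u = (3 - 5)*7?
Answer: 197902/9 ≈ 21989.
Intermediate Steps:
u = -2 (u = ((3 - 5)*7)/7 = (-2*7)/7 = (1/7)*(-14) = -2)
H(Q) = 1/(-2 + Q) (H(Q) = 1/(Q - 2) = 1/(-2 + Q))
(14788 + 7201) + H(11) = (14788 + 7201) + 1/(-2 + 11) = 21989 + 1/9 = 197902/9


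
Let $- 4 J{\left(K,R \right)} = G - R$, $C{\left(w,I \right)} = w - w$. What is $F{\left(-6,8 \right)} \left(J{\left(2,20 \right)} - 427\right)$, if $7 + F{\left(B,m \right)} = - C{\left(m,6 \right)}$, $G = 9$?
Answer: $\frac{11879}{4} \approx 2969.8$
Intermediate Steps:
$C{\left(w,I \right)} = 0$
$J{\left(K,R \right)} = - \frac{9}{4} + \frac{R}{4}$ ($J{\left(K,R \right)} = - \frac{9 - R}{4} = - \frac{9}{4} + \frac{R}{4}$)
$F{\left(B,m \right)} = -7$ ($F{\left(B,m \right)} = -7 - 0 = -7 + 0 = -7$)
$F{\left(-6,8 \right)} \left(J{\left(2,20 \right)} - 427\right) = - 7 \left(\left(- \frac{9}{4} + \frac{1}{4} \cdot 20\right) - 427\right) = - 7 \left(\left(- \frac{9}{4} + 5\right) - 427\right) = - 7 \left(\frac{11}{4} - 427\right) = \left(-7\right) \left(- \frac{1697}{4}\right) = \frac{11879}{4}$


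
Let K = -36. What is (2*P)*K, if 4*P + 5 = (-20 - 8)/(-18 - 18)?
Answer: 76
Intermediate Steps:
P = -19/18 (P = -5/4 + ((-20 - 8)/(-18 - 18))/4 = -5/4 + (-28/(-36))/4 = -5/4 + (-28*(-1/36))/4 = -5/4 + (¼)*(7/9) = -5/4 + 7/36 = -19/18 ≈ -1.0556)
(2*P)*K = (2*(-19/18))*(-36) = -19/9*(-36) = 76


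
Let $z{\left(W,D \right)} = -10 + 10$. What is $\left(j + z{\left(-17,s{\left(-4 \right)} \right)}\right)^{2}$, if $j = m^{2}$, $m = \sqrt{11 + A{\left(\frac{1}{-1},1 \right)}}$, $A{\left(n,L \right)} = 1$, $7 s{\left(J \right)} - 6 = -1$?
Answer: $144$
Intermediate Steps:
$s{\left(J \right)} = \frac{5}{7}$ ($s{\left(J \right)} = \frac{6}{7} + \frac{1}{7} \left(-1\right) = \frac{6}{7} - \frac{1}{7} = \frac{5}{7}$)
$m = 2 \sqrt{3}$ ($m = \sqrt{11 + 1} = \sqrt{12} = 2 \sqrt{3} \approx 3.4641$)
$z{\left(W,D \right)} = 0$
$j = 12$ ($j = \left(2 \sqrt{3}\right)^{2} = 12$)
$\left(j + z{\left(-17,s{\left(-4 \right)} \right)}\right)^{2} = \left(12 + 0\right)^{2} = 12^{2} = 144$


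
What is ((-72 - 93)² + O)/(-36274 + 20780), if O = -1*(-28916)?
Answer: -56141/15494 ≈ -3.6234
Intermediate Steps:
O = 28916
((-72 - 93)² + O)/(-36274 + 20780) = ((-72 - 93)² + 28916)/(-36274 + 20780) = ((-165)² + 28916)/(-15494) = (27225 + 28916)*(-1/15494) = 56141*(-1/15494) = -56141/15494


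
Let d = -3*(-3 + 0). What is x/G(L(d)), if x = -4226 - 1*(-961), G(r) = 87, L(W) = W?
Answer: -3265/87 ≈ -37.529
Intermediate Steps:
d = 9 (d = -3*(-3) = 9)
x = -3265 (x = -4226 + 961 = -3265)
x/G(L(d)) = -3265/87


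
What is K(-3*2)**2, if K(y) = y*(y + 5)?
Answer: 36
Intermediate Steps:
K(y) = y*(5 + y)
K(-3*2)**2 = ((-3*2)*(5 - 3*2))**2 = (-6*(5 - 6))**2 = (-6*(-1))**2 = 6**2 = 36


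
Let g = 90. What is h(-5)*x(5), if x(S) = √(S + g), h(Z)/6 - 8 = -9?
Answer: -6*√95 ≈ -58.481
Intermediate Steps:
h(Z) = -6 (h(Z) = 48 + 6*(-9) = 48 - 54 = -6)
x(S) = √(90 + S) (x(S) = √(S + 90) = √(90 + S))
h(-5)*x(5) = -6*√(90 + 5) = -6*√95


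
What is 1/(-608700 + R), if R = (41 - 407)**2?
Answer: -1/474744 ≈ -2.1064e-6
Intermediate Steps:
R = 133956 (R = (-366)**2 = 133956)
1/(-608700 + R) = 1/(-608700 + 133956) = 1/(-474744) = -1/474744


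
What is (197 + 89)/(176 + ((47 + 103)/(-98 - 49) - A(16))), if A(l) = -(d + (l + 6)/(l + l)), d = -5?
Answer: 224224/133803 ≈ 1.6758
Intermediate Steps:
A(l) = 5 - (6 + l)/(2*l) (A(l) = -(-5 + (l + 6)/(l + l)) = -(-5 + (6 + l)/((2*l))) = -(-5 + (6 + l)*(1/(2*l))) = -(-5 + (6 + l)/(2*l)) = 5 - (6 + l)/(2*l))
(197 + 89)/(176 + ((47 + 103)/(-98 - 49) - A(16))) = (197 + 89)/(176 + ((47 + 103)/(-98 - 49) - (9/2 - 3/16))) = 286/(176 + (150/(-147) - (9/2 - 3*1/16))) = 286/(176 + (150*(-1/147) - (9/2 - 3/16))) = 286/(176 + (-50/49 - 1*69/16)) = 286/(176 + (-50/49 - 69/16)) = 286/(176 - 4181/784) = 286/(133803/784) = 286*(784/133803) = 224224/133803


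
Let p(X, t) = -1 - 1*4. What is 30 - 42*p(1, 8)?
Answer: 240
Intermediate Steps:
p(X, t) = -5 (p(X, t) = -1 - 4 = -5)
30 - 42*p(1, 8) = 30 - 42*(-5) = 30 + 210 = 240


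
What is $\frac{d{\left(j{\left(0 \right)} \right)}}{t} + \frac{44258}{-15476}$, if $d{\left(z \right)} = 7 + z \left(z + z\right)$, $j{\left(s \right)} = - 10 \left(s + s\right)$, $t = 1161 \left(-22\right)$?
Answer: $- \frac{141318271}{49410999} \approx -2.8601$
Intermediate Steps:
$t = -25542$
$j{\left(s \right)} = - 20 s$ ($j{\left(s \right)} = - 10 \cdot 2 s = - 20 s$)
$d{\left(z \right)} = 7 + 2 z^{2}$ ($d{\left(z \right)} = 7 + z 2 z = 7 + 2 z^{2}$)
$\frac{d{\left(j{\left(0 \right)} \right)}}{t} + \frac{44258}{-15476} = \frac{7 + 2 \left(\left(-20\right) 0\right)^{2}}{-25542} + \frac{44258}{-15476} = \left(7 + 2 \cdot 0^{2}\right) \left(- \frac{1}{25542}\right) + 44258 \left(- \frac{1}{15476}\right) = \left(7 + 2 \cdot 0\right) \left(- \frac{1}{25542}\right) - \frac{22129}{7738} = \left(7 + 0\right) \left(- \frac{1}{25542}\right) - \frac{22129}{7738} = 7 \left(- \frac{1}{25542}\right) - \frac{22129}{7738} = - \frac{7}{25542} - \frac{22129}{7738} = - \frac{141318271}{49410999}$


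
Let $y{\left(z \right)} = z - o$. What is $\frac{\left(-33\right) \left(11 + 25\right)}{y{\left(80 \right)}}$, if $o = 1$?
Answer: $- \frac{1188}{79} \approx -15.038$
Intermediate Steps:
$y{\left(z \right)} = -1 + z$ ($y{\left(z \right)} = z - 1 = -1 + z$)
$\frac{\left(-33\right) \left(11 + 25\right)}{y{\left(80 \right)}} = \frac{\left(-33\right) \left(11 + 25\right)}{-1 + 80} = \frac{\left(-33\right) 36}{79} = \left(-1188\right) \frac{1}{79} = - \frac{1188}{79}$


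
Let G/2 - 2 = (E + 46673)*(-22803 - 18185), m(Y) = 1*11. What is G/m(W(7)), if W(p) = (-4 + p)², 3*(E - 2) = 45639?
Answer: -5073330684/11 ≈ -4.6121e+8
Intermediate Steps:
E = 15215 (E = 2 + (⅓)*45639 = 2 + 15213 = 15215)
m(Y) = 11
G = -5073330684 (G = 4 + 2*((15215 + 46673)*(-22803 - 18185)) = 4 + 2*(61888*(-40988)) = 4 + 2*(-2536665344) = 4 - 5073330688 = -5073330684)
G/m(W(7)) = -5073330684/11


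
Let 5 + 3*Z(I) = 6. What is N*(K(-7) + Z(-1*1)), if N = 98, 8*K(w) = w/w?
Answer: 539/12 ≈ 44.917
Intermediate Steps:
K(w) = ⅛ (K(w) = (w/w)/8 = (⅛)*1 = ⅛)
Z(I) = ⅓ (Z(I) = -5/3 + (⅓)*6 = -5/3 + 2 = ⅓)
N*(K(-7) + Z(-1*1)) = 98*(⅛ + ⅓) = 98*(11/24) = 539/12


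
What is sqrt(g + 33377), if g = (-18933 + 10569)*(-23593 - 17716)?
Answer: sqrt(345541853) ≈ 18589.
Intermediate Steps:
g = 345508476 (g = -8364*(-41309) = 345508476)
sqrt(g + 33377) = sqrt(345508476 + 33377) = sqrt(345541853)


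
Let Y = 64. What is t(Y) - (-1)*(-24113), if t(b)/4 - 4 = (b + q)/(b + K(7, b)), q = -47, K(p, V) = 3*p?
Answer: -120481/5 ≈ -24096.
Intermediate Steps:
t(b) = 16 + 4*(-47 + b)/(21 + b) (t(b) = 16 + 4*((b - 47)/(b + 3*7)) = 16 + 4*((-47 + b)/(b + 21)) = 16 + 4*((-47 + b)/(21 + b)) = 16 + 4*(-47 + b)/(21 + b))
t(Y) - (-1)*(-24113) = 4*(37 + 5*64)/(21 + 64) - (-1)*(-24113) = 4*(37 + 320)/85 - 1*24113 = 4*(1/85)*357 - 24113 = 84/5 - 24113 = -120481/5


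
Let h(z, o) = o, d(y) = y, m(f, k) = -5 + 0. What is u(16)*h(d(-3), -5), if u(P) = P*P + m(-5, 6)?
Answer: -1255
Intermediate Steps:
m(f, k) = -5
u(P) = -5 + P² (u(P) = P*P - 5 = P² - 5 = -5 + P²)
u(16)*h(d(-3), -5) = (-5 + 16²)*(-5) = (-5 + 256)*(-5) = 251*(-5) = -1255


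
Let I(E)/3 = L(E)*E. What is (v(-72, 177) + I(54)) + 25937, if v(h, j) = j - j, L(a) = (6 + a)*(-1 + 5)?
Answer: 64817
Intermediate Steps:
L(a) = 24 + 4*a (L(a) = (6 + a)*4 = 24 + 4*a)
v(h, j) = 0
I(E) = 3*E*(24 + 4*E) (I(E) = 3*((24 + 4*E)*E) = 3*(E*(24 + 4*E)) = 3*E*(24 + 4*E))
(v(-72, 177) + I(54)) + 25937 = (0 + 12*54*(6 + 54)) + 25937 = (0 + 12*54*60) + 25937 = (0 + 38880) + 25937 = 38880 + 25937 = 64817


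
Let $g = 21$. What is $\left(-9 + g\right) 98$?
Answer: $1176$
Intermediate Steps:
$\left(-9 + g\right) 98 = \left(-9 + 21\right) 98 = 12 \cdot 98 = 1176$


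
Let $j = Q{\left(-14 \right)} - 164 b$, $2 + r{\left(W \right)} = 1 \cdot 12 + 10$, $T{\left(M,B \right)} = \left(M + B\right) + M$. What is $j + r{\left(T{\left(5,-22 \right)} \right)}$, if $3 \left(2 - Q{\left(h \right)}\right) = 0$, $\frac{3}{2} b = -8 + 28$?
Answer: $- \frac{6494}{3} \approx -2164.7$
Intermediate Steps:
$T{\left(M,B \right)} = B + 2 M$ ($T{\left(M,B \right)} = \left(B + M\right) + M = B + 2 M$)
$b = \frac{40}{3}$ ($b = \frac{2 \left(-8 + 28\right)}{3} = \frac{2}{3} \cdot 20 = \frac{40}{3} \approx 13.333$)
$Q{\left(h \right)} = 2$ ($Q{\left(h \right)} = 2 - 0 = 2 + 0 = 2$)
$r{\left(W \right)} = 20$ ($r{\left(W \right)} = -2 + \left(1 \cdot 12 + 10\right) = -2 + \left(12 + 10\right) = -2 + 22 = 20$)
$j = - \frac{6554}{3}$ ($j = 2 - \frac{6560}{3} = - \frac{6554}{3} \approx -2184.7$)
$j + r{\left(T{\left(5,-22 \right)} \right)} = - \frac{6554}{3} + 20 = - \frac{6494}{3}$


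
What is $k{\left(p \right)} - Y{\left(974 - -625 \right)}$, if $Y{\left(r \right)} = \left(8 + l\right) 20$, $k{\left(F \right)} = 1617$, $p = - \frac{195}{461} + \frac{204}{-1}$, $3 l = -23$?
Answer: $\frac{4831}{3} \approx 1610.3$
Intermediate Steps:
$l = - \frac{23}{3}$ ($l = \frac{1}{3} \left(-23\right) = - \frac{23}{3} \approx -7.6667$)
$p = - \frac{94239}{461}$ ($p = \left(-195\right) \frac{1}{461} + 204 \left(-1\right) = - \frac{195}{461} - 204 = - \frac{94239}{461} \approx -204.42$)
$Y{\left(r \right)} = \frac{20}{3}$ ($Y{\left(r \right)} = \left(8 - \frac{23}{3}\right) 20 = \frac{1}{3} \cdot 20 = \frac{20}{3}$)
$k{\left(p \right)} - Y{\left(974 - -625 \right)} = 1617 - \frac{20}{3} = \frac{4831}{3}$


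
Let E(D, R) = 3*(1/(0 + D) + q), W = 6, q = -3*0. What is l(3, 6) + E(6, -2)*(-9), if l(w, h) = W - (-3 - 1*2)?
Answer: 13/2 ≈ 6.5000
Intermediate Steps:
q = 0
E(D, R) = 3/D (E(D, R) = 3*(1/(0 + D) + 0) = 3*(1/D + 0) = 3/D)
l(w, h) = 11 (l(w, h) = 6 - (-3 - 1*2) = 6 - (-3 - 2) = 6 - 1*(-5) = 6 + 5 = 11)
l(3, 6) + E(6, -2)*(-9) = 11 + (3/6)*(-9) = 11 + (3*(1/6))*(-9) = 11 + (1/2)*(-9) = 11 - 9/2 = 13/2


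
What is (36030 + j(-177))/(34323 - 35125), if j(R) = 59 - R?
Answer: -18133/401 ≈ -45.219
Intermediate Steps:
(36030 + j(-177))/(34323 - 35125) = (36030 + (59 - 1*(-177)))/(34323 - 35125) = (36030 + (59 + 177))/(-802) = (36030 + 236)*(-1/802) = 36266*(-1/802) = -18133/401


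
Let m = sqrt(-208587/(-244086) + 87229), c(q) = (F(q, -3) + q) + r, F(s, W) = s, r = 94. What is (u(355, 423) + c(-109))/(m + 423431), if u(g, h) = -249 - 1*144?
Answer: -17811266792374/14587696015303055 + 3619*sqrt(11784530904726)/14587696015303055 ≈ -0.0012201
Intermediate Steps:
u(g, h) = -393 (u(g, h) = -249 - 144 = -393)
c(q) = 94 + 2*q (c(q) = (q + q) + 94 = 2*q + 94 = 94 + 2*q)
m = 7*sqrt(11784530904726)/81362 (m = sqrt(-208587*(-1/244086) + 87229) = sqrt(69529/81362 + 87229) = sqrt(7097195427/81362) = 7*sqrt(11784530904726)/81362 ≈ 295.35)
(u(355, 423) + c(-109))/(m + 423431) = (-393 + (94 + 2*(-109)))/(7*sqrt(11784530904726)/81362 + 423431) = (-393 + (94 - 218))/(423431 + 7*sqrt(11784530904726)/81362) = (-393 - 124)/(423431 + 7*sqrt(11784530904726)/81362) = -517/(423431 + 7*sqrt(11784530904726)/81362)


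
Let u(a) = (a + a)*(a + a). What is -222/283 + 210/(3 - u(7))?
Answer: -102276/54619 ≈ -1.8725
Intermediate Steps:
u(a) = 4*a² (u(a) = (2*a)*(2*a) = 4*a²)
-222/283 + 210/(3 - u(7)) = -222/283 + 210/(3 - 4*7²) = -222*1/283 + 210/(3 - 4*49) = -222/283 + 210/(3 - 1*196) = -222/283 + 210/(3 - 196) = -222/283 + 210/(-193) = -222/283 + 210*(-1/193) = -222/283 - 210/193 = -102276/54619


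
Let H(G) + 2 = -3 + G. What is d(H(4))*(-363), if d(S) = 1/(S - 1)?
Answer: 363/2 ≈ 181.50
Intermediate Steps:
H(G) = -5 + G (H(G) = -2 + (-3 + G) = -5 + G)
d(S) = 1/(-1 + S)
d(H(4))*(-363) = -363/(-1 + (-5 + 4)) = -363/(-1 - 1) = -363/(-2) = -½*(-363) = 363/2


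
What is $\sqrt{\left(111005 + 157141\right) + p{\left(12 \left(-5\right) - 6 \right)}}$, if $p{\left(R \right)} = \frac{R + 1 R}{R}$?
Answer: $2 \sqrt{67037} \approx 517.83$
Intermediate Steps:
$p{\left(R \right)} = 2$ ($p{\left(R \right)} = \frac{R + R}{R} = \frac{2 R}{R} = 2$)
$\sqrt{\left(111005 + 157141\right) + p{\left(12 \left(-5\right) - 6 \right)}} = \sqrt{\left(111005 + 157141\right) + 2} = \sqrt{268146 + 2} = \sqrt{268148} = 2 \sqrt{67037}$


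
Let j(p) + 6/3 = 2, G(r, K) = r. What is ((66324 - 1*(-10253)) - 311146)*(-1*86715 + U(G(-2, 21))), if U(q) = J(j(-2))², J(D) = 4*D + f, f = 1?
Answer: 20340416266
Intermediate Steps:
j(p) = 0 (j(p) = -2 + 2 = 0)
J(D) = 1 + 4*D (J(D) = 4*D + 1 = 1 + 4*D)
U(q) = 1 (U(q) = (1 + 4*0)² = (1 + 0)² = 1² = 1)
((66324 - 1*(-10253)) - 311146)*(-1*86715 + U(G(-2, 21))) = ((66324 - 1*(-10253)) - 311146)*(-1*86715 + 1) = ((66324 + 10253) - 311146)*(-86715 + 1) = (76577 - 311146)*(-86714) = -234569*(-86714) = 20340416266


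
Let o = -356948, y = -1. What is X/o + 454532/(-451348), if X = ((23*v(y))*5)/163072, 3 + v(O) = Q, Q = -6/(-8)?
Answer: -26457500470741897/26272165601497088 ≈ -1.0071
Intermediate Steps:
Q = 3/4 (Q = -6*(-1/8) = 3/4 ≈ 0.75000)
v(O) = -9/4 (v(O) = -3 + 3/4 = -9/4)
X = -1035/652288 (X = ((23*(-9/4))*5)/163072 = -207/4*5*(1/163072) = -1035/4*1/163072 = -1035/652288 ≈ -0.0015867)
X/o + 454532/(-451348) = -1035/652288/(-356948) + 454532/(-451348) = -1035/652288*(-1/356948) + 454532*(-1/451348) = 1035/232832897024 - 113633/112837 = -26457500470741897/26272165601497088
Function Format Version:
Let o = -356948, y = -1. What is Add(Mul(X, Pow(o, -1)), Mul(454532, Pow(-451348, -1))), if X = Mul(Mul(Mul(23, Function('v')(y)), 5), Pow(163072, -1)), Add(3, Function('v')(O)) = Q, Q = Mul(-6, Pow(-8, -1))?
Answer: Rational(-26457500470741897, 26272165601497088) ≈ -1.0071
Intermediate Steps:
Q = Rational(3, 4) (Q = Mul(-6, Rational(-1, 8)) = Rational(3, 4) ≈ 0.75000)
Function('v')(O) = Rational(-9, 4) (Function('v')(O) = Add(-3, Rational(3, 4)) = Rational(-9, 4))
X = Rational(-1035, 652288) (X = Mul(Mul(Mul(23, Rational(-9, 4)), 5), Pow(163072, -1)) = Mul(Mul(Rational(-207, 4), 5), Rational(1, 163072)) = Mul(Rational(-1035, 4), Rational(1, 163072)) = Rational(-1035, 652288) ≈ -0.0015867)
Add(Mul(X, Pow(o, -1)), Mul(454532, Pow(-451348, -1))) = Add(Mul(Rational(-1035, 652288), Pow(-356948, -1)), Mul(454532, Pow(-451348, -1))) = Add(Mul(Rational(-1035, 652288), Rational(-1, 356948)), Mul(454532, Rational(-1, 451348))) = Add(Rational(1035, 232832897024), Rational(-113633, 112837)) = Rational(-26457500470741897, 26272165601497088)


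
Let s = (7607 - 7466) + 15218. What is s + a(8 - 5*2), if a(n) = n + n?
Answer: 15355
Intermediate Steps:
a(n) = 2*n
s = 15359 (s = 141 + 15218 = 15359)
s + a(8 - 5*2) = 15359 + 2*(8 - 5*2) = 15359 + 2*(8 - 10) = 15359 + 2*(-2) = 15359 - 4 = 15355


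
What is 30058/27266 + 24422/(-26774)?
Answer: 34720660/182504971 ≈ 0.19024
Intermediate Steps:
30058/27266 + 24422/(-26774) = 30058*(1/27266) + 24422*(-1/26774) = 15029/13633 - 12211/13387 = 34720660/182504971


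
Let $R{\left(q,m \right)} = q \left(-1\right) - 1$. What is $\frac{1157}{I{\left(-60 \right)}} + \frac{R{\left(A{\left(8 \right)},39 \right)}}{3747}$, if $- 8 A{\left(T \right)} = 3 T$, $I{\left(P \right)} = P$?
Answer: $- \frac{1445053}{74940} \approx -19.283$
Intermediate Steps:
$A{\left(T \right)} = - \frac{3 T}{8}$
$R{\left(q,m \right)} = -1 - q$ ($R{\left(q,m \right)} = - q - 1 = -1 - q$)
$\frac{1157}{I{\left(-60 \right)}} + \frac{R{\left(A{\left(8 \right)},39 \right)}}{3747} = \frac{1157}{-60} + \frac{-1 - \left(- \frac{3}{8}\right) 8}{3747} = 1157 \left(- \frac{1}{60}\right) + \left(-1 - -3\right) \frac{1}{3747} = - \frac{1157}{60} + \left(-1 + 3\right) \frac{1}{3747} = - \frac{1157}{60} + 2 \cdot \frac{1}{3747} = - \frac{1157}{60} + \frac{2}{3747} = - \frac{1445053}{74940}$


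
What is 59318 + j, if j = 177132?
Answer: 236450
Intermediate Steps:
59318 + j = 59318 + 177132 = 236450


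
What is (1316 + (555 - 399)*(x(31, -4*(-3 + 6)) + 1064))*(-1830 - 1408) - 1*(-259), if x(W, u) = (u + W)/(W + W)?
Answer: -16798030087/31 ≈ -5.4187e+8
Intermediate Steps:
x(W, u) = (W + u)/(2*W) (x(W, u) = (W + u)/((2*W)) = (W + u)*(1/(2*W)) = (W + u)/(2*W))
(1316 + (555 - 399)*(x(31, -4*(-3 + 6)) + 1064))*(-1830 - 1408) - 1*(-259) = (1316 + (555 - 399)*((½)*(31 - 4*(-3 + 6))/31 + 1064))*(-1830 - 1408) - 1*(-259) = (1316 + 156*((½)*(1/31)*(31 - 4*3) + 1064))*(-3238) + 259 = (1316 + 156*((½)*(1/31)*(31 - 12) + 1064))*(-3238) + 259 = (1316 + 156*((½)*(1/31)*19 + 1064))*(-3238) + 259 = (1316 + 156*(19/62 + 1064))*(-3238) + 259 = (1316 + 156*(65987/62))*(-3238) + 259 = (1316 + 5146986/31)*(-3238) + 259 = (5187782/31)*(-3238) + 259 = -16798038116/31 + 259 = -16798030087/31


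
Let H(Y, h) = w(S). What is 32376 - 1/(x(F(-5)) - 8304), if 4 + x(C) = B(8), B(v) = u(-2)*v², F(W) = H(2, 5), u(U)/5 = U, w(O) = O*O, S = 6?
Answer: 289700449/8948 ≈ 32376.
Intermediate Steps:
w(O) = O²
H(Y, h) = 36 (H(Y, h) = 6² = 36)
u(U) = 5*U
F(W) = 36
B(v) = -10*v² (B(v) = (5*(-2))*v² = -10*v²)
x(C) = -644 (x(C) = -4 - 10*8² = -4 - 10*64 = -4 - 640 = -644)
32376 - 1/(x(F(-5)) - 8304) = 32376 - 1/(-644 - 8304) = 32376 - 1/(-8948) = 32376 - 1*(-1/8948) = 32376 + 1/8948 = 289700449/8948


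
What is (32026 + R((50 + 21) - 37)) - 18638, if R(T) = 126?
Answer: 13514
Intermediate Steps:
(32026 + R((50 + 21) - 37)) - 18638 = (32026 + 126) - 18638 = 32152 - 18638 = 13514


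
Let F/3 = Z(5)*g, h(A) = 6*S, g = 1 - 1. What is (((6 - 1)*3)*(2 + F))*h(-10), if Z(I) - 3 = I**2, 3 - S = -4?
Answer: 1260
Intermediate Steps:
S = 7 (S = 3 - 1*(-4) = 3 + 4 = 7)
g = 0
Z(I) = 3 + I**2
h(A) = 42 (h(A) = 6*7 = 42)
F = 0 (F = 3*((3 + 5**2)*0) = 3*((3 + 25)*0) = 3*(28*0) = 3*0 = 0)
(((6 - 1)*3)*(2 + F))*h(-10) = (((6 - 1)*3)*(2 + 0))*42 = ((5*3)*2)*42 = (15*2)*42 = 30*42 = 1260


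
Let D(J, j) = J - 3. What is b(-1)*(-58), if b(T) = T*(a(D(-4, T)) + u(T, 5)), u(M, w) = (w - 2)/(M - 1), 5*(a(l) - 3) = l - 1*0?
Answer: 29/5 ≈ 5.8000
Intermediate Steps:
D(J, j) = -3 + J
a(l) = 3 + l/5 (a(l) = 3 + (l - 1*0)/5 = 3 + (l + 0)/5 = 3 + l/5)
u(M, w) = (-2 + w)/(-1 + M)
b(T) = T*(8/5 + 3/(-1 + T)) (b(T) = T*((3 + (-3 - 4)/5) + (-2 + 5)/(-1 + T)) = T*((3 + (⅕)*(-7)) + 3/(-1 + T)) = T*((3 - 7/5) + 3/(-1 + T)) = T*(8/5 + 3/(-1 + T)))
b(-1)*(-58) = ((⅕)*(-1)*(7 + 8*(-1))/(-1 - 1))*(-58) = ((⅕)*(-1)*(7 - 8)/(-2))*(-58) = ((⅕)*(-1)*(-½)*(-1))*(-58) = -⅒*(-58) = 29/5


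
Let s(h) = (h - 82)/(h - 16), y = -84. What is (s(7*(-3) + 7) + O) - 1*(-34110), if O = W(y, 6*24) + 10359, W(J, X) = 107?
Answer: 222896/5 ≈ 44579.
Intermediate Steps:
O = 10466 (O = 107 + 10359 = 10466)
s(h) = (-82 + h)/(-16 + h)
(s(7*(-3) + 7) + O) - 1*(-34110) = ((-82 + (7*(-3) + 7))/(-16 + (7*(-3) + 7)) + 10466) - 1*(-34110) = ((-82 + (-21 + 7))/(-16 + (-21 + 7)) + 10466) + 34110 = ((-82 - 14)/(-16 - 14) + 10466) + 34110 = (-96/(-30) + 10466) + 34110 = (-1/30*(-96) + 10466) + 34110 = (16/5 + 10466) + 34110 = 52346/5 + 34110 = 222896/5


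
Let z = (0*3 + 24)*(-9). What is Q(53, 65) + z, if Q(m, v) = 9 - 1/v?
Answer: -13456/65 ≈ -207.02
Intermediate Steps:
z = -216 (z = (0 + 24)*(-9) = 24*(-9) = -216)
Q(53, 65) + z = (9 - 1/65) - 216 = 584/65 - 216 = -13456/65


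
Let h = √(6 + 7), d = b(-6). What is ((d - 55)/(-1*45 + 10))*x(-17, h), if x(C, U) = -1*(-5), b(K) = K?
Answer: 61/7 ≈ 8.7143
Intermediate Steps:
d = -6
h = √13 ≈ 3.6056
x(C, U) = 5
((d - 55)/(-1*45 + 10))*x(-17, h) = ((-6 - 55)/(-1*45 + 10))*5 = -61/(-45 + 10)*5 = -61/(-35)*5 = -61*(-1/35)*5 = (61/35)*5 = 61/7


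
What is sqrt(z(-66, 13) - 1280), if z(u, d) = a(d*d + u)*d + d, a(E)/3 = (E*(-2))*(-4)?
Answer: sqrt(30869) ≈ 175.70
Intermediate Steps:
a(E) = 24*E (a(E) = 3*((E*(-2))*(-4)) = 3*(-2*E*(-4)) = 3*(8*E) = 24*E)
z(u, d) = d + d*(24*u + 24*d**2) (z(u, d) = (24*(d*d + u))*d + d = (24*(d**2 + u))*d + d = (24*(u + d**2))*d + d = (24*u + 24*d**2)*d + d = d*(24*u + 24*d**2) + d = d + d*(24*u + 24*d**2))
sqrt(z(-66, 13) - 1280) = sqrt(13*(1 + 24*(-66) + 24*13**2) - 1280) = sqrt(13*(1 - 1584 + 24*169) - 1280) = sqrt(13*(1 - 1584 + 4056) - 1280) = sqrt(13*2473 - 1280) = sqrt(32149 - 1280) = sqrt(30869)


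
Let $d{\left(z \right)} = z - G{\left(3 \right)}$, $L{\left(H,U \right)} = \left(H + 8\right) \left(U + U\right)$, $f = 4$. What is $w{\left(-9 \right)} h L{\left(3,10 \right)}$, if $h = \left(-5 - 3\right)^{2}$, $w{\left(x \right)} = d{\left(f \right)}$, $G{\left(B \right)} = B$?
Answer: $14080$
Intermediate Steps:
$L{\left(H,U \right)} = 2 U \left(8 + H\right)$ ($L{\left(H,U \right)} = \left(8 + H\right) 2 U = 2 U \left(8 + H\right)$)
$d{\left(z \right)} = -3 + z$ ($d{\left(z \right)} = z - 3 = -3 + z$)
$w{\left(x \right)} = 1$ ($w{\left(x \right)} = -3 + 4 = 1$)
$h = 64$ ($h = \left(-8\right)^{2} = 64$)
$w{\left(-9 \right)} h L{\left(3,10 \right)} = 1 \cdot 64 \cdot 2 \cdot 10 \left(8 + 3\right) = 64 \cdot 2 \cdot 10 \cdot 11 = 64 \cdot 220 = 14080$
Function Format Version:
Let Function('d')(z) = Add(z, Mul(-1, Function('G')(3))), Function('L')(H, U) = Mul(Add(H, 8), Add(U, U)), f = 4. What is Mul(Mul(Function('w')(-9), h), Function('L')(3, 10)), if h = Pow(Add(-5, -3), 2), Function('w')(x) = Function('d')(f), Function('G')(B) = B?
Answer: 14080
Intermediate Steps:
Function('L')(H, U) = Mul(2, U, Add(8, H)) (Function('L')(H, U) = Mul(Add(8, H), Mul(2, U)) = Mul(2, U, Add(8, H)))
Function('d')(z) = Add(-3, z) (Function('d')(z) = Add(z, Mul(-1, 3)) = Add(z, -3) = Add(-3, z))
Function('w')(x) = 1 (Function('w')(x) = Add(-3, 4) = 1)
h = 64 (h = Pow(-8, 2) = 64)
Mul(Mul(Function('w')(-9), h), Function('L')(3, 10)) = Mul(Mul(1, 64), Mul(2, 10, Add(8, 3))) = Mul(64, Mul(2, 10, 11)) = Mul(64, 220) = 14080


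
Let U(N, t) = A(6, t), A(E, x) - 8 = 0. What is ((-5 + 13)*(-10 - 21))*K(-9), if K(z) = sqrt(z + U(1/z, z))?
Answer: -248*I ≈ -248.0*I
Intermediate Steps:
A(E, x) = 8 (A(E, x) = 8 + 0 = 8)
U(N, t) = 8
K(z) = sqrt(8 + z) (K(z) = sqrt(z + 8) = sqrt(8 + z))
((-5 + 13)*(-10 - 21))*K(-9) = ((-5 + 13)*(-10 - 21))*sqrt(8 - 9) = (8*(-31))*sqrt(-1) = -248*I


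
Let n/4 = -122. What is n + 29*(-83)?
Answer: -2895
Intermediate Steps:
n = -488 (n = 4*(-122) = -488)
n + 29*(-83) = -488 + 29*(-83) = -488 - 2407 = -2895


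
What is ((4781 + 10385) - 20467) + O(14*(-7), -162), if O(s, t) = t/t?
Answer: -5300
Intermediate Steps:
O(s, t) = 1
((4781 + 10385) - 20467) + O(14*(-7), -162) = ((4781 + 10385) - 20467) + 1 = (15166 - 20467) + 1 = -5301 + 1 = -5300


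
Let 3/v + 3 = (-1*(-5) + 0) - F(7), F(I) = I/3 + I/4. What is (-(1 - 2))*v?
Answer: -36/25 ≈ -1.4400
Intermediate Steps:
F(I) = 7*I/12 (F(I) = I*(⅓) + I*(¼) = I/3 + I/4 = 7*I/12)
v = -36/25 (v = 3/(-3 + ((-1*(-5) + 0) - 7*7/12)) = 3/(-3 + ((5 + 0) - 1*49/12)) = 3/(-3 + (5 - 49/12)) = 3/(-3 + 11/12) = 3/(-25/12) = 3*(-12/25) = -36/25 ≈ -1.4400)
(-(1 - 2))*v = -(1 - 2)*(-36/25) = -1*(-1)*(-36/25) = 1*(-36/25) = -36/25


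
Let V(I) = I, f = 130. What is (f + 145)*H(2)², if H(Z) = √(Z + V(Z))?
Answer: 1100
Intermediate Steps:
H(Z) = √2*√Z (H(Z) = √(Z + Z) = √(2*Z) = √2*√Z)
(f + 145)*H(2)² = (130 + 145)*(√2*√2)² = 275*2² = 275*4 = 1100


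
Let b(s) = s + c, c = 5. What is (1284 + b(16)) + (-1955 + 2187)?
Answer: 1537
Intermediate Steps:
b(s) = 5 + s (b(s) = s + 5 = 5 + s)
(1284 + b(16)) + (-1955 + 2187) = (1284 + (5 + 16)) + (-1955 + 2187) = (1284 + 21) + 232 = 1305 + 232 = 1537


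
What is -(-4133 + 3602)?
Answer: 531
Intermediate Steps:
-(-4133 + 3602) = -1*(-531) = 531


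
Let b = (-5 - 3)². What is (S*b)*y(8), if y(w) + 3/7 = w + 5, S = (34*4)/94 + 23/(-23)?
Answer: 16896/47 ≈ 359.49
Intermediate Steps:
b = 64 (b = (-8)² = 64)
S = 21/47 (S = 136*(1/94) + 23*(-1/23) = 68/47 - 1 = 21/47 ≈ 0.44681)
y(w) = 32/7 + w (y(w) = -3/7 + (w + 5) = -3/7 + (5 + w) = 32/7 + w)
(S*b)*y(8) = ((21/47)*64)*(32/7 + 8) = (1344/47)*(88/7) = 16896/47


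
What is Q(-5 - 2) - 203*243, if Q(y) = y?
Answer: -49336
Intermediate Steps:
Q(-5 - 2) - 203*243 = (-5 - 2) - 203*243 = -7 - 49329 = -49336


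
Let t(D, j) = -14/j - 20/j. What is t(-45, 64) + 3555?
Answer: 113743/32 ≈ 3554.5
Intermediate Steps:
t(D, j) = -34/j
t(-45, 64) + 3555 = -34/64 + 3555 = -34*1/64 + 3555 = -17/32 + 3555 = 113743/32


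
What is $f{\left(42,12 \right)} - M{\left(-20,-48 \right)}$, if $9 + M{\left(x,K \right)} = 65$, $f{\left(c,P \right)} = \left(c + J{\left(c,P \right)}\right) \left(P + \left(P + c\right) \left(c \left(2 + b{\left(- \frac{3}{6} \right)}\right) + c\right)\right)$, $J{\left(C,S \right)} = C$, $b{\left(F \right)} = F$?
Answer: $477232$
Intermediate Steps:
$f{\left(c,P \right)} = 2 c \left(P + \frac{5 c \left(P + c\right)}{2}\right)$ ($f{\left(c,P \right)} = \left(c + c\right) \left(P + \left(P + c\right) \left(c \left(2 - \frac{3}{6}\right) + c\right)\right) = 2 c \left(P + \left(P + c\right) \left(c \left(2 - \frac{1}{2}\right) + c\right)\right) = 2 c \left(P + \left(P + c\right) \left(c \frac{3}{2} + c\right)\right) = 2 c \left(P + \left(P + c\right) \left(\frac{3 c}{2} + c\right)\right) = 2 c \left(P + \left(P + c\right) \frac{5 c}{2}\right) = 2 c \left(P + \frac{5 c \left(P + c\right)}{2}\right)$)
$M{\left(x,K \right)} = 56$ ($M{\left(x,K \right)} = -9 + 65 = 56$)
$f{\left(42,12 \right)} - M{\left(-20,-48 \right)} = 42 \left(2 \cdot 12 + 5 \cdot 42^{2} + 5 \cdot 12 \cdot 42\right) - 56 = 42 \left(24 + 5 \cdot 1764 + 2520\right) - 56 = 42 \left(24 + 8820 + 2520\right) - 56 = 42 \cdot 11364 - 56 = 477288 - 56 = 477232$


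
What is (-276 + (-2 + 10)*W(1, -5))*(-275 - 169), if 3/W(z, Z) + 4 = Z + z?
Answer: 123876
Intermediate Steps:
W(z, Z) = 3/(-4 + Z + z) (W(z, Z) = 3/(-4 + (Z + z)) = 3/(-4 + Z + z))
(-276 + (-2 + 10)*W(1, -5))*(-275 - 169) = (-276 + (-2 + 10)*(3/(-4 - 5 + 1)))*(-275 - 169) = (-276 + 8*(3/(-8)))*(-444) = (-276 + 8*(3*(-⅛)))*(-444) = (-276 + 8*(-3/8))*(-444) = (-276 - 3)*(-444) = -279*(-444) = 123876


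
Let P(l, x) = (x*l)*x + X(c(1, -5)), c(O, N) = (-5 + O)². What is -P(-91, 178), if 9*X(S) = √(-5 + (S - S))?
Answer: 2883244 - I*√5/9 ≈ 2.8832e+6 - 0.24845*I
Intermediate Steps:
X(S) = I*√5/9 (X(S) = √(-5 + (S - S))/9 = √(-5 + 0)/9 = √(-5)/9 = (I*√5)/9 = I*√5/9)
P(l, x) = l*x² + I*√5/9 (P(l, x) = (x*l)*x + I*√5/9 = (l*x)*x + I*√5/9 = l*x² + I*√5/9)
-P(-91, 178) = -(-91*178² + I*√5/9) = -(-91*31684 + I*√5/9) = -(-2883244 + I*√5/9) = 2883244 - I*√5/9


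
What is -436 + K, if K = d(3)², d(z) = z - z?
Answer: -436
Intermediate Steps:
d(z) = 0
K = 0 (K = 0² = 0)
-436 + K = -436 + 0 = -436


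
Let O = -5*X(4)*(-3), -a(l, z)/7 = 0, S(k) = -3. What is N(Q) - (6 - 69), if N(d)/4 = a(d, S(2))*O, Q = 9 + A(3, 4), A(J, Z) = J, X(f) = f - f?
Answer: 63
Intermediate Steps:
a(l, z) = 0 (a(l, z) = -7*0 = 0)
X(f) = 0
O = 0 (O = -5*0*(-3) = 0*(-3) = 0)
Q = 12 (Q = 9 + 3 = 12)
N(d) = 0 (N(d) = 4*(0*0) = 4*0 = 0)
N(Q) - (6 - 69) = 0 - (6 - 69) = 0 - 1*(-63) = 0 + 63 = 63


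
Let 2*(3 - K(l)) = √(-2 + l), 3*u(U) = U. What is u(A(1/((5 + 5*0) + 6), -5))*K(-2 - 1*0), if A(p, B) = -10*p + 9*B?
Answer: -505/11 + 505*I/33 ≈ -45.909 + 15.303*I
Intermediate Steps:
u(U) = U/3
K(l) = 3 - √(-2 + l)/2
u(A(1/((5 + 5*0) + 6), -5))*K(-2 - 1*0) = ((-10/((5 + 5*0) + 6) + 9*(-5))/3)*(3 - √(-2 + (-2 - 1*0))/2) = ((-10/((5 + 0) + 6) - 45)/3)*(3 - √(-2 + (-2 + 0))/2) = ((-10/(5 + 6) - 45)/3)*(3 - √(-2 - 2)/2) = ((-10/11 - 45)/3)*(3 - I) = ((⅓)*(-505/11))*(3 - I) = -505*(3 - I)/33 = -505/11 + 505*I/33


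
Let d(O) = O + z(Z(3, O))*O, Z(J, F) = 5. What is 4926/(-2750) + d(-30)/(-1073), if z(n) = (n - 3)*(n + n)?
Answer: -1776549/1475375 ≈ -1.2041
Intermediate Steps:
z(n) = 2*n*(-3 + n) (z(n) = (-3 + n)*(2*n) = 2*n*(-3 + n))
d(O) = 21*O (d(O) = O + (2*5*(-3 + 5))*O = O + (2*5*2)*O = O + 20*O = 21*O)
4926/(-2750) + d(-30)/(-1073) = 4926/(-2750) + (21*(-30))/(-1073) = 4926*(-1/2750) - 630*(-1/1073) = -2463/1375 + 630/1073 = -1776549/1475375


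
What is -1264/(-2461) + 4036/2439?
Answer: 13015492/6002379 ≈ 2.1684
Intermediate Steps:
-1264/(-2461) + 4036/2439 = -1264*(-1/2461) + 4036*(1/2439) = 1264/2461 + 4036/2439 = 13015492/6002379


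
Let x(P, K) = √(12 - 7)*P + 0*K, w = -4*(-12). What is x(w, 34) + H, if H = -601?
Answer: -601 + 48*√5 ≈ -493.67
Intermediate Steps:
w = 48
x(P, K) = P*√5 (x(P, K) = √5*P + 0 = P*√5 + 0 = P*√5)
x(w, 34) + H = 48*√5 - 601 = -601 + 48*√5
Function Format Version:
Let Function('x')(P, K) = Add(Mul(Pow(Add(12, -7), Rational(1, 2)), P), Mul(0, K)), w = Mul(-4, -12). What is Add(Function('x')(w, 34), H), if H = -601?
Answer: Add(-601, Mul(48, Pow(5, Rational(1, 2)))) ≈ -493.67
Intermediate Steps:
w = 48
Function('x')(P, K) = Mul(P, Pow(5, Rational(1, 2))) (Function('x')(P, K) = Add(Mul(Pow(5, Rational(1, 2)), P), 0) = Add(Mul(P, Pow(5, Rational(1, 2))), 0) = Mul(P, Pow(5, Rational(1, 2))))
Add(Function('x')(w, 34), H) = Add(Mul(48, Pow(5, Rational(1, 2))), -601) = Add(-601, Mul(48, Pow(5, Rational(1, 2))))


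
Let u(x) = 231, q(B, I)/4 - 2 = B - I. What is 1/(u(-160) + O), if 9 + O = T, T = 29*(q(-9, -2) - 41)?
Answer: -1/1547 ≈ -0.00064641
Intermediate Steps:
q(B, I) = 8 - 4*I + 4*B (q(B, I) = 8 + 4*(B - I) = 8 + (-4*I + 4*B) = 8 - 4*I + 4*B)
T = -1769 (T = 29*((8 - 4*(-2) + 4*(-9)) - 41) = 29*((8 + 8 - 36) - 41) = 29*(-20 - 41) = 29*(-61) = -1769)
O = -1778 (O = -9 - 1769 = -1778)
1/(u(-160) + O) = 1/(231 - 1778) = 1/(-1547) = -1/1547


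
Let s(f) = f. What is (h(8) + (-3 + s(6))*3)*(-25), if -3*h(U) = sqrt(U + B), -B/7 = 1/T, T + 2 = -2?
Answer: -225 + 25*sqrt(39)/6 ≈ -198.98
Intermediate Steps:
T = -4 (T = -2 - 2 = -4)
B = 7/4 (B = -7/(-4) = -7*(-1/4) = 7/4 ≈ 1.7500)
h(U) = -sqrt(7/4 + U)/3 (h(U) = -sqrt(U + 7/4)/3 = -sqrt(7/4 + U)/3)
(h(8) + (-3 + s(6))*3)*(-25) = (-sqrt(7 + 4*8)/6 + (-3 + 6)*3)*(-25) = (-sqrt(7 + 32)/6 + 3*3)*(-25) = (-sqrt(39)/6 + 9)*(-25) = (9 - sqrt(39)/6)*(-25) = -225 + 25*sqrt(39)/6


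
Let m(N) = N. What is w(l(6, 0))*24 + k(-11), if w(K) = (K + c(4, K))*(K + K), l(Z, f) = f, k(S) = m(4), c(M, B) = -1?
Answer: 4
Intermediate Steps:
k(S) = 4
w(K) = 2*K*(-1 + K) (w(K) = (K - 1)*(K + K) = (-1 + K)*(2*K) = 2*K*(-1 + K))
w(l(6, 0))*24 + k(-11) = (2*0*(-1 + 0))*24 + 4 = (2*0*(-1))*24 + 4 = 0*24 + 4 = 0 + 4 = 4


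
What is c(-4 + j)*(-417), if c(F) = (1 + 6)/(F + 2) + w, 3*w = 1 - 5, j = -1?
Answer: 1529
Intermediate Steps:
w = -4/3 (w = (1 - 5)/3 = (1/3)*(-4) = -4/3 ≈ -1.3333)
c(F) = -4/3 + 7/(2 + F) (c(F) = (1 + 6)/(F + 2) - 4/3 = 7/(2 + F) - 4/3 = -4/3 + 7/(2 + F))
c(-4 + j)*(-417) = ((13 - 4*(-4 - 1))/(3*(2 + (-4 - 1))))*(-417) = ((13 - 4*(-5))/(3*(2 - 5)))*(-417) = ((1/3)*(13 + 20)/(-3))*(-417) = ((1/3)*(-1/3)*33)*(-417) = -11/3*(-417) = 1529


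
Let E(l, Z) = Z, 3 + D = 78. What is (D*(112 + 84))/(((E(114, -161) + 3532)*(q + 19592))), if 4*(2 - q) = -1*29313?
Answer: 58800/363019619 ≈ 0.00016197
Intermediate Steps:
D = 75 (D = -3 + 78 = 75)
q = 29321/4 (q = 2 - (-1)*29313/4 = 2 - ¼*(-29313) = 2 + 29313/4 = 29321/4 ≈ 7330.3)
(D*(112 + 84))/(((E(114, -161) + 3532)*(q + 19592))) = (75*(112 + 84))/(((-161 + 3532)*(29321/4 + 19592))) = (75*196)/((3371*(107689/4))) = 14700/(363019619/4) = 14700*(4/363019619) = 58800/363019619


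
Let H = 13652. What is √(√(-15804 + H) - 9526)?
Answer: √(-9526 + 2*I*√538) ≈ 0.2376 + 97.602*I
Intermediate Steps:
√(√(-15804 + H) - 9526) = √(√(-15804 + 13652) - 9526) = √(√(-2152) - 9526) = √(2*I*√538 - 9526) = √(-9526 + 2*I*√538)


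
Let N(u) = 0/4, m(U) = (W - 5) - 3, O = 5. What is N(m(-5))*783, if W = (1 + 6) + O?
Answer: 0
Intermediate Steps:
W = 12 (W = (1 + 6) + 5 = 7 + 5 = 12)
m(U) = 4 (m(U) = (12 - 5) - 3 = 7 - 3 = 4)
N(u) = 0 (N(u) = 0*(¼) = 0)
N(m(-5))*783 = 0*783 = 0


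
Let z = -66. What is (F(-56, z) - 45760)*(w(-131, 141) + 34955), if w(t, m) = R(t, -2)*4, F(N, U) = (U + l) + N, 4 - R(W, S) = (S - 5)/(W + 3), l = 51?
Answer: -51287868015/32 ≈ -1.6027e+9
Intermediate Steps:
R(W, S) = 4 - (-5 + S)/(3 + W) (R(W, S) = 4 - (S - 5)/(W + 3) = 4 - (-5 + S)/(3 + W))
F(N, U) = 51 + N + U (F(N, U) = (U + 51) + N = (51 + U) + N = 51 + N + U)
w(t, m) = 4*(19 + 4*t)/(3 + t) (w(t, m) = ((17 - 1*(-2) + 4*t)/(3 + t))*4 = ((17 + 2 + 4*t)/(3 + t))*4 = ((19 + 4*t)/(3 + t))*4 = 4*(19 + 4*t)/(3 + t))
(F(-56, z) - 45760)*(w(-131, 141) + 34955) = ((51 - 56 - 66) - 45760)*(4*(19 + 4*(-131))/(3 - 131) + 34955) = (-71 - 45760)*(4*(19 - 524)/(-128) + 34955) = -45831*(4*(-1/128)*(-505) + 34955) = -45831*(505/32 + 34955) = -45831*1119065/32 = -51287868015/32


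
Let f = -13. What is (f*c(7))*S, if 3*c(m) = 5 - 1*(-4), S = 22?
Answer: -858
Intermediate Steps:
c(m) = 3 (c(m) = (5 - 1*(-4))/3 = (5 + 4)/3 = (⅓)*9 = 3)
(f*c(7))*S = -13*3*22 = -39*22 = -858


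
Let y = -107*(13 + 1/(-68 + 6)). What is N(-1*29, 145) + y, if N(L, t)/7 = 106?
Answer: -40131/62 ≈ -647.27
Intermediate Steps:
N(L, t) = 742 (N(L, t) = 7*106 = 742)
y = -86135/62 (y = -107*(13 + 1/(-62)) = -107*(13 - 1/62) = -107*805/62 = -86135/62 ≈ -1389.3)
N(-1*29, 145) + y = 742 - 86135/62 = -40131/62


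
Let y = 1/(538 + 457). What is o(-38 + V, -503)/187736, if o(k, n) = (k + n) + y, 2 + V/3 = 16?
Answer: -62063/23349665 ≈ -0.0026580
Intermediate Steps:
V = 42 (V = -6 + 3*16 = -6 + 48 = 42)
y = 1/995 ≈ 0.0010050
o(k, n) = 1/995 + k + n (o(k, n) = (k + n) + 1/995 = 1/995 + k + n)
o(-38 + V, -503)/187736 = (1/995 + (-38 + 42) - 503)/187736 = (1/995 + 4 - 503)*(1/187736) = -496504/995*1/187736 = -62063/23349665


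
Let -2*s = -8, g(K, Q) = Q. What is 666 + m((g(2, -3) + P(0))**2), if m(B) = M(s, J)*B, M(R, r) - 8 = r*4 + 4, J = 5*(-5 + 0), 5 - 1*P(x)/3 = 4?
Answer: 666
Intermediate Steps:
P(x) = 3 (P(x) = 15 - 3*4 = 15 - 12 = 3)
J = -25 (J = 5*(-5) = -25)
s = 4 (s = -1/2*(-8) = 4)
M(R, r) = 12 + 4*r (M(R, r) = 8 + (r*4 + 4) = 8 + (4*r + 4) = 8 + (4 + 4*r) = 12 + 4*r)
m(B) = -88*B (m(B) = (12 + 4*(-25))*B = (12 - 100)*B = -88*B)
666 + m((g(2, -3) + P(0))**2) = 666 - 88*(-3 + 3)**2 = 666 - 88*0**2 = 666 - 88*0 = 666 + 0 = 666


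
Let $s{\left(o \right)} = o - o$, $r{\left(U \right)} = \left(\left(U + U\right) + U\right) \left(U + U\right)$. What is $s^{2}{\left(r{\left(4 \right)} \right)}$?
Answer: $0$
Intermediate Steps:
$r{\left(U \right)} = 6 U^{2}$ ($r{\left(U \right)} = \left(2 U + U\right) 2 U = 3 U 2 U = 6 U^{2}$)
$s{\left(o \right)} = 0$
$s^{2}{\left(r{\left(4 \right)} \right)} = 0^{2} = 0$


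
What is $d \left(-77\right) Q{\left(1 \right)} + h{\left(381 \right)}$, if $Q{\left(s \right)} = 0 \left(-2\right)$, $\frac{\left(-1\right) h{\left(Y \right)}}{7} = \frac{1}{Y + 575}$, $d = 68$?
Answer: $- \frac{7}{956} \approx -0.0073222$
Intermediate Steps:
$h{\left(Y \right)} = - \frac{7}{575 + Y}$ ($h{\left(Y \right)} = - \frac{7}{Y + 575} = - \frac{7}{575 + Y}$)
$Q{\left(s \right)} = 0$
$d \left(-77\right) Q{\left(1 \right)} + h{\left(381 \right)} = 68 \left(-77\right) 0 - \frac{7}{575 + 381} = \left(-5236\right) 0 - \frac{7}{956} = 0 - \frac{7}{956} = - \frac{7}{956}$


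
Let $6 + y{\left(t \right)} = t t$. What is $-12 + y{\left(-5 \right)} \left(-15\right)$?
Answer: $-297$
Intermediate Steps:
$y{\left(t \right)} = -6 + t^{2}$ ($y{\left(t \right)} = -6 + t t = -6 + t^{2}$)
$-12 + y{\left(-5 \right)} \left(-15\right) = -12 + \left(-6 + \left(-5\right)^{2}\right) \left(-15\right) = -12 + \left(-6 + 25\right) \left(-15\right) = -12 + 19 \left(-15\right) = -12 - 285 = -297$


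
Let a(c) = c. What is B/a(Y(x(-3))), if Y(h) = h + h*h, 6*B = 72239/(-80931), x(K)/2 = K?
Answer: -1363/274860 ≈ -0.0049589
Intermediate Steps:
x(K) = 2*K
B = -1363/9162 (B = (72239/(-80931))/6 = (72239*(-1/80931))/6 = (1/6)*(-1363/1527) = -1363/9162 ≈ -0.14877)
Y(h) = h + h**2
B/a(Y(x(-3))) = -1363*(-1/(6*(1 + 2*(-3))))/9162 = -1363*(-1/(6*(1 - 6)))/9162 = -1363/(9162*((-6*(-5)))) = -1363/9162/30 = -1363/9162*1/30 = -1363/274860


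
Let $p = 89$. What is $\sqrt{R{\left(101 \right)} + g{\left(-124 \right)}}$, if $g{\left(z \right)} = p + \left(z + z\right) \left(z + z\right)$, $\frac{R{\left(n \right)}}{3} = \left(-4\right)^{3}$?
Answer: $\sqrt{61401} \approx 247.79$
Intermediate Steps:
$R{\left(n \right)} = -192$ ($R{\left(n \right)} = 3 \left(-4\right)^{3} = 3 \left(-64\right) = -192$)
$g{\left(z \right)} = 89 + 4 z^{2}$ ($g{\left(z \right)} = 89 + \left(z + z\right) \left(z + z\right) = 89 + 2 z 2 z = 89 + 4 z^{2}$)
$\sqrt{R{\left(101 \right)} + g{\left(-124 \right)}} = \sqrt{-192 + \left(89 + 4 \left(-124\right)^{2}\right)} = \sqrt{-192 + \left(89 + 4 \cdot 15376\right)} = \sqrt{-192 + \left(89 + 61504\right)} = \sqrt{-192 + 61593} = \sqrt{61401}$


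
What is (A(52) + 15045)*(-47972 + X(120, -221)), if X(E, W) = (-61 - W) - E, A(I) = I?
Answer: -723629404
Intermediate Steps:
X(E, W) = -61 - E - W
(A(52) + 15045)*(-47972 + X(120, -221)) = (52 + 15045)*(-47972 + (-61 - 1*120 - 1*(-221))) = 15097*(-47972 + (-61 - 120 + 221)) = 15097*(-47972 + 40) = 15097*(-47932) = -723629404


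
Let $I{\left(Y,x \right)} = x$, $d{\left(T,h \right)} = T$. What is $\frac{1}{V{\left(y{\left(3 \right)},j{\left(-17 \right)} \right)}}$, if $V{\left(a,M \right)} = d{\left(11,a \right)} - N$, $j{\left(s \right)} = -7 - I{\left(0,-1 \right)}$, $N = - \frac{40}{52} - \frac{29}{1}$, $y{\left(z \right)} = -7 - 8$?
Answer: $\frac{13}{530} \approx 0.024528$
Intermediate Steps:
$y{\left(z \right)} = -15$
$N = - \frac{387}{13}$ ($N = \left(-40\right) \frac{1}{52} - 29 = - \frac{10}{13} - 29 = - \frac{387}{13} \approx -29.769$)
$j{\left(s \right)} = -6$ ($j{\left(s \right)} = -7 - -1 = -7 + 1 = -6$)
$V{\left(a,M \right)} = \frac{530}{13}$ ($V{\left(a,M \right)} = 11 - - \frac{387}{13} = 11 + \frac{387}{13} = \frac{530}{13}$)
$\frac{1}{V{\left(y{\left(3 \right)},j{\left(-17 \right)} \right)}} = \frac{1}{\frac{530}{13}} = \frac{13}{530}$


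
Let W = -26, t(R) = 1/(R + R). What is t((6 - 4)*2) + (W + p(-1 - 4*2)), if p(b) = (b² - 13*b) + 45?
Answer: 1737/8 ≈ 217.13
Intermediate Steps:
t(R) = 1/(2*R)
p(b) = 45 + b² - 13*b
t((6 - 4)*2) + (W + p(-1 - 4*2)) = 1/(2*(((6 - 4)*2))) + (-26 + (45 + (-1 - 4*2)² - 13*(-1 - 4*2))) = 1/(2*((2*2))) + (-26 + (45 + (-1 - 8)² - 13*(-1 - 8))) = (½)/4 + (-26 + (45 + (-9)² - 13*(-9))) = (½)*(¼) + (-26 + (45 + 81 + 117)) = ⅛ + (-26 + 243) = ⅛ + 217 = 1737/8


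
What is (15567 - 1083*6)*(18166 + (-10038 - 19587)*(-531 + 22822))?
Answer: -5988738717921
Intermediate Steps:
(15567 - 1083*6)*(18166 + (-10038 - 19587)*(-531 + 22822)) = (15567 - 6498)*(18166 - 29625*22291) = 9069*(18166 - 660370875) = 9069*(-660352709) = -5988738717921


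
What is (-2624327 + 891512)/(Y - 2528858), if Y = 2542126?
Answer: -1732815/13268 ≈ -130.60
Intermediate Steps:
(-2624327 + 891512)/(Y - 2528858) = (-2624327 + 891512)/(2542126 - 2528858) = -1732815/13268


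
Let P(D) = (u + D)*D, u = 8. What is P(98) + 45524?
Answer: 55912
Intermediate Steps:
P(D) = D*(8 + D) (P(D) = (8 + D)*D = D*(8 + D))
P(98) + 45524 = 98*(8 + 98) + 45524 = 98*106 + 45524 = 10388 + 45524 = 55912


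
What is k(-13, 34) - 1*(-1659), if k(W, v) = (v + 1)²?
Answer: 2884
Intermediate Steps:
k(W, v) = (1 + v)²
k(-13, 34) - 1*(-1659) = (1 + 34)² - 1*(-1659) = 35² + 1659 = 1225 + 1659 = 2884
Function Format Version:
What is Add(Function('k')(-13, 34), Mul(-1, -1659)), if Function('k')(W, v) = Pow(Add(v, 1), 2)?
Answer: 2884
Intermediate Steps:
Function('k')(W, v) = Pow(Add(1, v), 2)
Add(Function('k')(-13, 34), Mul(-1, -1659)) = Add(Pow(Add(1, 34), 2), Mul(-1, -1659)) = Add(Pow(35, 2), 1659) = Add(1225, 1659) = 2884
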